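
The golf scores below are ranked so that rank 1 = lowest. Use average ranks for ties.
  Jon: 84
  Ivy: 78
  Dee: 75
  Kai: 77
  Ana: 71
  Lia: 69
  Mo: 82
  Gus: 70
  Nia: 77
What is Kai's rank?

5.5

Sorted (ascending): 69, 70, 71, 75, 77, 77, 78, 82, 84
The 2 values of 77 occupy positions 5–6 → average rank (5+6)/2 = 5.5.
Kai has value 77 → rank 5.5.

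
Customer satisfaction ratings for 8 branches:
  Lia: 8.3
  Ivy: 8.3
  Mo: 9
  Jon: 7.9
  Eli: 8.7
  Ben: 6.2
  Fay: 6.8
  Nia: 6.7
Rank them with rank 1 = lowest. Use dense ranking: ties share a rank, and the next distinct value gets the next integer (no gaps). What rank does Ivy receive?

5

Sorted (ascending): 6.2, 6.7, 6.8, 7.9, 8.3, 8.3, 8.7, 9
The 2 values of 8.3 share dense rank 5.
Remaining distinct values take the next consecutive integers.
Ivy has value 8.3 → rank 5.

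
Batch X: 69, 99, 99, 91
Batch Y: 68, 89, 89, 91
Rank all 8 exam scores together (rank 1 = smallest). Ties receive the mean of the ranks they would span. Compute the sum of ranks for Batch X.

Sorted (ascending): 68, 69, 89, 89, 91, 91, 99, 99
The 2 values of 89 occupy positions 3–4 → average rank (3+4)/2 = 3.5.
The 2 values of 91 occupy positions 5–6 → average rank (5+6)/2 = 5.5.
The 2 values of 99 occupy positions 7–8 → average rank (7+8)/2 = 7.5.
Batch X values → pooled ranks: 69→2, 99→7.5, 99→7.5, 91→5.5
Rank sum = 2 + 7.5 + 7.5 + 5.5 = 22.5

22.5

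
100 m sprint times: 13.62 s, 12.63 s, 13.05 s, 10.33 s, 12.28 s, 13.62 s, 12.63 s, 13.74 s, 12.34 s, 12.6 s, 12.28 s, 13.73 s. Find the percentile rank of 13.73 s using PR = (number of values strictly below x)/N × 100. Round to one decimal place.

83.3

N = 12.
Strictly below 13.73: 10. Equal to 13.73: 1.
PR = 10/12 × 100 = 83.3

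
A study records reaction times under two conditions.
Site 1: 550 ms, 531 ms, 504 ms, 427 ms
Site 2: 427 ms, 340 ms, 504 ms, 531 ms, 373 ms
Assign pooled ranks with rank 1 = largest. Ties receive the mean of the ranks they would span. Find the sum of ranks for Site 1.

14.5

Sorted (descending): 550, 531, 531, 504, 504, 427, 427, 373, 340
The 2 values of 531 occupy positions 2–3 → average rank (2+3)/2 = 2.5.
The 2 values of 504 occupy positions 4–5 → average rank (4+5)/2 = 4.5.
The 2 values of 427 occupy positions 6–7 → average rank (6+7)/2 = 6.5.
Site 1 values → pooled ranks: 550→1, 531→2.5, 504→4.5, 427→6.5
Rank sum = 1 + 2.5 + 4.5 + 6.5 = 14.5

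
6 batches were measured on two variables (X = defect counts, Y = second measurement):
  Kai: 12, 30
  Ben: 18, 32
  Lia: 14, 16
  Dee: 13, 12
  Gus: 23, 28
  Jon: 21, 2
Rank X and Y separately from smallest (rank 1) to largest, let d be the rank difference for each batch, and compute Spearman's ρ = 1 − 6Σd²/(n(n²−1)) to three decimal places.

-0.143

Ranks of variable 1: 1, 4, 3, 2, 6, 5
Ranks of variable 2: 5, 6, 3, 2, 4, 1
d = r₁ − r₂: -4, -2, 0, 0, 2, 4
d²: 16, 4, 0, 0, 4, 16; Σd² = 40
ρ = 1 − 6·40/(6·35) = 1 − 240/210 = -0.143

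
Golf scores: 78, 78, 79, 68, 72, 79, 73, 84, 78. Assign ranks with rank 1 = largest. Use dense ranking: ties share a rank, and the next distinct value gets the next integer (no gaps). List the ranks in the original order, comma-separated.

Sorted (descending): 84, 79, 79, 78, 78, 78, 73, 72, 68
The 2 values of 79 share dense rank 2.
The 3 values of 78 share dense rank 3.
Remaining distinct values take the next consecutive integers.

3, 3, 2, 6, 5, 2, 4, 1, 3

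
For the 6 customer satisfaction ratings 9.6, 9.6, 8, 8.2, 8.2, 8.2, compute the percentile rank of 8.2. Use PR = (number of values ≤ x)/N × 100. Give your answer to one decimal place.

N = 6.
Strictly below 8.2: 1. Equal to 8.2: 3.
PR = 4/6 × 100 = 66.7

66.7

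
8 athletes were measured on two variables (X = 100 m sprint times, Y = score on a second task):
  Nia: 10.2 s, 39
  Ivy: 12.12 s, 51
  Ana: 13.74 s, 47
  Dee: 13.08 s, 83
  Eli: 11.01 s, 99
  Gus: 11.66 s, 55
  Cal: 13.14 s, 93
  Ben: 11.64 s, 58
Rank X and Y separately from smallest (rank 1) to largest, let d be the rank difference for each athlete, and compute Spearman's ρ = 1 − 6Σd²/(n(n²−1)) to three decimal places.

Ranks of variable 1: 1, 5, 8, 6, 2, 4, 7, 3
Ranks of variable 2: 1, 3, 2, 6, 8, 4, 7, 5
d = r₁ − r₂: 0, 2, 6, 0, -6, 0, 0, -2
d²: 0, 4, 36, 0, 36, 0, 0, 4; Σd² = 80
ρ = 1 − 6·80/(8·63) = 1 − 480/504 = 0.048

0.048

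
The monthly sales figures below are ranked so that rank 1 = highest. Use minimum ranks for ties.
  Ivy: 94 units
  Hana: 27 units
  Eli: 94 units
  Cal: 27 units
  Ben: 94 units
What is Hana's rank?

Sorted (descending): 94, 94, 94, 27, 27
The 3 values of 94 occupy positions 1–3 → each gets rank 1.
The 2 values of 27 occupy positions 4–5 → each gets rank 4.
Hana has value 27 units → rank 4.

4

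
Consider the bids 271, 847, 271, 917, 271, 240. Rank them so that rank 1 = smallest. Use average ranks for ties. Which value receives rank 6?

917

Sorted (ascending): 240, 271, 271, 271, 847, 917
The 3 values of 271 occupy positions 2–4 → average rank 3.
Rank 6 → value 917.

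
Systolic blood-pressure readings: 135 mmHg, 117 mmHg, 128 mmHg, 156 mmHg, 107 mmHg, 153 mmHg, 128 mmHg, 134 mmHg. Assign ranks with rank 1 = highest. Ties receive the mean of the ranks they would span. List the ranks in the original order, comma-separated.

3, 7, 5.5, 1, 8, 2, 5.5, 4

Sorted (descending): 156, 153, 135, 134, 128, 128, 117, 107
The 2 values of 128 occupy positions 5–6 → average rank (5+6)/2 = 5.5.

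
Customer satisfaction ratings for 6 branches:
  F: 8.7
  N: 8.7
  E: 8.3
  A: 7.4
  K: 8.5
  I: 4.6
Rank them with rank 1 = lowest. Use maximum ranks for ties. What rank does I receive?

Sorted (ascending): 4.6, 7.4, 8.3, 8.5, 8.7, 8.7
The 2 values of 8.7 occupy positions 5–6 → each gets rank 6.
I has value 4.6 → rank 1.

1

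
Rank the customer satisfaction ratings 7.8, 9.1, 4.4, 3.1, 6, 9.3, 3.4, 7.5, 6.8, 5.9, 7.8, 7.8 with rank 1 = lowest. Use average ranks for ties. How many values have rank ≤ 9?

Sorted (ascending): 3.1, 3.4, 4.4, 5.9, 6, 6.8, 7.5, 7.8, 7.8, 7.8, 9.1, 9.3
The 3 values of 7.8 occupy positions 8–10 → average rank 9.
Ranks ≤ 9: {1, 2, 3, 4, 5, 6, 7, 9, 9, 9} → 10 values.

10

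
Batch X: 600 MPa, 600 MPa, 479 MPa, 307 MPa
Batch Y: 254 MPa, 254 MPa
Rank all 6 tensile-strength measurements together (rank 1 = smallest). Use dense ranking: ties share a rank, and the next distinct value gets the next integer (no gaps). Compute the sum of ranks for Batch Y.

2

Sorted (ascending): 254, 254, 307, 479, 600, 600
The 2 values of 254 share dense rank 1.
The 2 values of 600 share dense rank 4.
Remaining distinct values take the next consecutive integers.
Batch Y values → pooled ranks: 254→1, 254→1
Rank sum = 1 + 1 = 2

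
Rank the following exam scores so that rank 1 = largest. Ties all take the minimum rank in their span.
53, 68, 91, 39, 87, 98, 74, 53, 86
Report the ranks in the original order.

Sorted (descending): 98, 91, 87, 86, 74, 68, 53, 53, 39
The 2 values of 53 occupy positions 7–8 → each gets rank 7.

7, 6, 2, 9, 3, 1, 5, 7, 4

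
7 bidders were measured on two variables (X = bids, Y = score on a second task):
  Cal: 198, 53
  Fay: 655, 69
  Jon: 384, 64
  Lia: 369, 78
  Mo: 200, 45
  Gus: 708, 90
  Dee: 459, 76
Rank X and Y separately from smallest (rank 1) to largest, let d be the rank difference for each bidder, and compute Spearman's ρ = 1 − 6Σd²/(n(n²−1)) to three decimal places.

0.714

Ranks of variable 1: 1, 6, 4, 3, 2, 7, 5
Ranks of variable 2: 2, 4, 3, 6, 1, 7, 5
d = r₁ − r₂: -1, 2, 1, -3, 1, 0, 0
d²: 1, 4, 1, 9, 1, 0, 0; Σd² = 16
ρ = 1 − 6·16/(7·48) = 1 − 96/336 = 0.714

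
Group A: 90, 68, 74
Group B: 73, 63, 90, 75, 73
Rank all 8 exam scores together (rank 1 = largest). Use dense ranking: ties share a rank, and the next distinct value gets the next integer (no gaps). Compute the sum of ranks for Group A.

9

Sorted (descending): 90, 90, 75, 74, 73, 73, 68, 63
The 2 values of 90 share dense rank 1.
The 2 values of 73 share dense rank 4.
Remaining distinct values take the next consecutive integers.
Group A values → pooled ranks: 90→1, 68→5, 74→3
Rank sum = 1 + 5 + 3 = 9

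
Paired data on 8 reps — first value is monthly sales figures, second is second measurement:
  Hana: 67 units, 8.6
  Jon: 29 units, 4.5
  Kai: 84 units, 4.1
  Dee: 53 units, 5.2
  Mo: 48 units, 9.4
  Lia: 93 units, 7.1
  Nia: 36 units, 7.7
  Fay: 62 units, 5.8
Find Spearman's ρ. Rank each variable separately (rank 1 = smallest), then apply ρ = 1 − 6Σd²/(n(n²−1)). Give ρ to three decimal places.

Ranks of variable 1: 6, 1, 7, 4, 3, 8, 2, 5
Ranks of variable 2: 7, 2, 1, 3, 8, 5, 6, 4
d = r₁ − r₂: -1, -1, 6, 1, -5, 3, -4, 1
d²: 1, 1, 36, 1, 25, 9, 16, 1; Σd² = 90
ρ = 1 − 6·90/(8·63) = 1 − 540/504 = -0.071

-0.071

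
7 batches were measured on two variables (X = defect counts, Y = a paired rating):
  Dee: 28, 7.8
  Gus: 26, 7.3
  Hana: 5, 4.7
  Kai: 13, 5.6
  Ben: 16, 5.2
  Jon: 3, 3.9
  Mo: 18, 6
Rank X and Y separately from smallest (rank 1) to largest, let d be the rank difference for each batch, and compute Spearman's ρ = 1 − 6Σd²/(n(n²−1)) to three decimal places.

Ranks of variable 1: 7, 6, 2, 3, 4, 1, 5
Ranks of variable 2: 7, 6, 2, 4, 3, 1, 5
d = r₁ − r₂: 0, 0, 0, -1, 1, 0, 0
d²: 0, 0, 0, 1, 1, 0, 0; Σd² = 2
ρ = 1 − 6·2/(7·48) = 1 − 12/336 = 0.964

0.964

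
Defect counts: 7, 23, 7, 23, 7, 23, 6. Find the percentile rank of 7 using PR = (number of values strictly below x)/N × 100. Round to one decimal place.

14.3

N = 7.
Strictly below 7: 1. Equal to 7: 3.
PR = 1/7 × 100 = 14.3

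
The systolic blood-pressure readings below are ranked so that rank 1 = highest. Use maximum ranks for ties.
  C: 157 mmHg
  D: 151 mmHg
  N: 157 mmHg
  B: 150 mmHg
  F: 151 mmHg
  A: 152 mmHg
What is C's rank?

Sorted (descending): 157, 157, 152, 151, 151, 150
The 2 values of 157 occupy positions 1–2 → each gets rank 2.
The 2 values of 151 occupy positions 4–5 → each gets rank 5.
C has value 157 mmHg → rank 2.

2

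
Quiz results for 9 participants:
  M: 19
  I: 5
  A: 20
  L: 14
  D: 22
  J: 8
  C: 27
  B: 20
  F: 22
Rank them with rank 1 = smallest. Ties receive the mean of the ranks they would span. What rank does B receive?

5.5

Sorted (ascending): 5, 8, 14, 19, 20, 20, 22, 22, 27
The 2 values of 20 occupy positions 5–6 → average rank (5+6)/2 = 5.5.
The 2 values of 22 occupy positions 7–8 → average rank (7+8)/2 = 7.5.
B has value 20 → rank 5.5.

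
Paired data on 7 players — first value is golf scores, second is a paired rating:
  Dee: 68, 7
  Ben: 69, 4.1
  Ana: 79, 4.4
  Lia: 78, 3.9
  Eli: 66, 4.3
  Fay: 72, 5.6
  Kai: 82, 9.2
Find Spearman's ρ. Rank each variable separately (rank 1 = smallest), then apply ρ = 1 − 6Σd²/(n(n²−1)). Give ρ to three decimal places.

0.250

Ranks of variable 1: 2, 3, 6, 5, 1, 4, 7
Ranks of variable 2: 6, 2, 4, 1, 3, 5, 7
d = r₁ − r₂: -4, 1, 2, 4, -2, -1, 0
d²: 16, 1, 4, 16, 4, 1, 0; Σd² = 42
ρ = 1 − 6·42/(7·48) = 1 − 252/336 = 0.250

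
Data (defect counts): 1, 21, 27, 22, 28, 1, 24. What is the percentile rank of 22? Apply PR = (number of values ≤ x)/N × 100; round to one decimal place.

N = 7.
Strictly below 22: 3. Equal to 22: 1.
PR = 4/7 × 100 = 57.1

57.1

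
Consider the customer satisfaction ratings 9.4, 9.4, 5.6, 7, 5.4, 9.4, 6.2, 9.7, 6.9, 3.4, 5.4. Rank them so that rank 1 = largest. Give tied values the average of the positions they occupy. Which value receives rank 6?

Sorted (descending): 9.7, 9.4, 9.4, 9.4, 7, 6.9, 6.2, 5.6, 5.4, 5.4, 3.4
The 3 values of 9.4 occupy positions 2–4 → average rank 3.
The 2 values of 5.4 occupy positions 9–10 → average rank (9+10)/2 = 9.5.
Rank 6 → value 6.9.

6.9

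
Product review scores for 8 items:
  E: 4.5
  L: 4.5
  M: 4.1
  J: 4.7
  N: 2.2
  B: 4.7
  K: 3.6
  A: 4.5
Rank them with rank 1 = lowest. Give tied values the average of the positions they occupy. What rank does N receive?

Sorted (ascending): 2.2, 3.6, 4.1, 4.5, 4.5, 4.5, 4.7, 4.7
The 3 values of 4.5 occupy positions 4–6 → average rank 5.
The 2 values of 4.7 occupy positions 7–8 → average rank (7+8)/2 = 7.5.
N has value 2.2 → rank 1.

1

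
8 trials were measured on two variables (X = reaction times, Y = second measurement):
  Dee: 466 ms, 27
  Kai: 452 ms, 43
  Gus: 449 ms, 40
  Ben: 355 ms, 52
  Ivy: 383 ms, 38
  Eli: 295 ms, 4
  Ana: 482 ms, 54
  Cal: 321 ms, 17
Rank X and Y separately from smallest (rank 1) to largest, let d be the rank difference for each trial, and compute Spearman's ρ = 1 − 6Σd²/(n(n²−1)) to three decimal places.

0.619

Ranks of variable 1: 7, 6, 5, 3, 4, 1, 8, 2
Ranks of variable 2: 3, 6, 5, 7, 4, 1, 8, 2
d = r₁ − r₂: 4, 0, 0, -4, 0, 0, 0, 0
d²: 16, 0, 0, 16, 0, 0, 0, 0; Σd² = 32
ρ = 1 − 6·32/(8·63) = 1 − 192/504 = 0.619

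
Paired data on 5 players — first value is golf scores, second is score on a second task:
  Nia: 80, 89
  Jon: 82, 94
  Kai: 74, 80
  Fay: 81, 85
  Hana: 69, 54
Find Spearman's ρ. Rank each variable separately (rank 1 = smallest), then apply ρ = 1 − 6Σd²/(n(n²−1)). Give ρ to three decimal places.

Ranks of variable 1: 3, 5, 2, 4, 1
Ranks of variable 2: 4, 5, 2, 3, 1
d = r₁ − r₂: -1, 0, 0, 1, 0
d²: 1, 0, 0, 1, 0; Σd² = 2
ρ = 1 − 6·2/(5·24) = 1 − 12/120 = 0.900

0.900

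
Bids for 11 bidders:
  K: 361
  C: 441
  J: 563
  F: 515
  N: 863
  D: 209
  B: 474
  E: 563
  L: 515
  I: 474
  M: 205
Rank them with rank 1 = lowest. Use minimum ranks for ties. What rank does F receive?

7

Sorted (ascending): 205, 209, 361, 441, 474, 474, 515, 515, 563, 563, 863
The 2 values of 474 occupy positions 5–6 → each gets rank 5.
The 2 values of 515 occupy positions 7–8 → each gets rank 7.
The 2 values of 563 occupy positions 9–10 → each gets rank 9.
F has value 515 → rank 7.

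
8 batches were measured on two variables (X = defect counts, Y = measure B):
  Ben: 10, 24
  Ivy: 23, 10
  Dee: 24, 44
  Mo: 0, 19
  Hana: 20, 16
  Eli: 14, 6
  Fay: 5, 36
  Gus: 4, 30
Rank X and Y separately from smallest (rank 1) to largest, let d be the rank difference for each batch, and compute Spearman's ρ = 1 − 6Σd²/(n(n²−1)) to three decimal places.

-0.095

Ranks of variable 1: 4, 7, 8, 1, 6, 5, 3, 2
Ranks of variable 2: 5, 2, 8, 4, 3, 1, 7, 6
d = r₁ − r₂: -1, 5, 0, -3, 3, 4, -4, -4
d²: 1, 25, 0, 9, 9, 16, 16, 16; Σd² = 92
ρ = 1 − 6·92/(8·63) = 1 − 552/504 = -0.095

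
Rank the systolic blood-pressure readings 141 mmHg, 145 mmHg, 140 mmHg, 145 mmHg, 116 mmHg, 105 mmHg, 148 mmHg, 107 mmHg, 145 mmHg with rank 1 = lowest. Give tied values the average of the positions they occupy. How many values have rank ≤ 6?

Sorted (ascending): 105, 107, 116, 140, 141, 145, 145, 145, 148
The 3 values of 145 occupy positions 6–8 → average rank 7.
Ranks ≤ 6: {1, 2, 3, 4, 5} → 5 values.

5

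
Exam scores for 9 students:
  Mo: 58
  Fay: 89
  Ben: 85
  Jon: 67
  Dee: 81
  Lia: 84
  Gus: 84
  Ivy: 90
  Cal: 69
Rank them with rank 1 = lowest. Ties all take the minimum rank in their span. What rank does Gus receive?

Sorted (ascending): 58, 67, 69, 81, 84, 84, 85, 89, 90
The 2 values of 84 occupy positions 5–6 → each gets rank 5.
Gus has value 84 → rank 5.

5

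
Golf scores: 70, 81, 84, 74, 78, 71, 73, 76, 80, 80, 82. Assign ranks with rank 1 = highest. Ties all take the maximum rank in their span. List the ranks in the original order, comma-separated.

11, 3, 1, 8, 6, 10, 9, 7, 5, 5, 2

Sorted (descending): 84, 82, 81, 80, 80, 78, 76, 74, 73, 71, 70
The 2 values of 80 occupy positions 4–5 → each gets rank 5.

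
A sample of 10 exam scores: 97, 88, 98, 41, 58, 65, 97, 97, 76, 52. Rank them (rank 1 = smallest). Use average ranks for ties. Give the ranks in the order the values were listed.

8, 6, 10, 1, 3, 4, 8, 8, 5, 2

Sorted (ascending): 41, 52, 58, 65, 76, 88, 97, 97, 97, 98
The 3 values of 97 occupy positions 7–9 → average rank 8.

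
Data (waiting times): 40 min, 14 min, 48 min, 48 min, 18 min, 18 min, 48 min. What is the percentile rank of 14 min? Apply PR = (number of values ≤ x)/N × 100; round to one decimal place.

N = 7.
Strictly below 14: 0. Equal to 14: 1.
PR = 1/7 × 100 = 14.3

14.3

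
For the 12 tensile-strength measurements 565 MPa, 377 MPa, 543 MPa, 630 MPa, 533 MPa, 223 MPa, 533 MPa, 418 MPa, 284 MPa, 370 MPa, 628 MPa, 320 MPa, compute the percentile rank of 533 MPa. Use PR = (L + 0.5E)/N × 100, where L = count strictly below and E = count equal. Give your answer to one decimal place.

N = 12.
Strictly below 533: 6. Equal to 533: 2.
PR = (6 + 0.5·2)/12 × 100 = 58.3

58.3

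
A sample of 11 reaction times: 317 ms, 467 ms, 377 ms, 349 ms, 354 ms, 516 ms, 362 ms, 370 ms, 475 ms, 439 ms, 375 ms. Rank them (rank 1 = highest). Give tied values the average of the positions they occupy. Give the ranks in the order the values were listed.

Sorted (descending): 516, 475, 467, 439, 377, 375, 370, 362, 354, 349, 317
No ties — each value takes its position as its rank.

11, 3, 5, 10, 9, 1, 8, 7, 2, 4, 6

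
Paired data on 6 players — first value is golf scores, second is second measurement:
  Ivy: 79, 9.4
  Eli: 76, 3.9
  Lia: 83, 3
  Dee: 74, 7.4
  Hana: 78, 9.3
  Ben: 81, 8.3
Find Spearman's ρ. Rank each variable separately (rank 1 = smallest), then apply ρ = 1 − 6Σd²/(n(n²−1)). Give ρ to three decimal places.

-0.086

Ranks of variable 1: 4, 2, 6, 1, 3, 5
Ranks of variable 2: 6, 2, 1, 3, 5, 4
d = r₁ − r₂: -2, 0, 5, -2, -2, 1
d²: 4, 0, 25, 4, 4, 1; Σd² = 38
ρ = 1 − 6·38/(6·35) = 1 − 228/210 = -0.086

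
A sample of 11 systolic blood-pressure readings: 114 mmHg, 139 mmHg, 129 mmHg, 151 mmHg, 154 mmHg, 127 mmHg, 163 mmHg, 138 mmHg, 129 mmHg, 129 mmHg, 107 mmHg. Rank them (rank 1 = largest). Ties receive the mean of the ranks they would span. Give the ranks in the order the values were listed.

Sorted (descending): 163, 154, 151, 139, 138, 129, 129, 129, 127, 114, 107
The 3 values of 129 occupy positions 6–8 → average rank 7.

10, 4, 7, 3, 2, 9, 1, 5, 7, 7, 11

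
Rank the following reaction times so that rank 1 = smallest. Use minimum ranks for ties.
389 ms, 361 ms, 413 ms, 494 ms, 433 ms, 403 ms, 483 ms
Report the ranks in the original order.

Sorted (ascending): 361, 389, 403, 413, 433, 483, 494
No ties — each value takes its position as its rank.

2, 1, 4, 7, 5, 3, 6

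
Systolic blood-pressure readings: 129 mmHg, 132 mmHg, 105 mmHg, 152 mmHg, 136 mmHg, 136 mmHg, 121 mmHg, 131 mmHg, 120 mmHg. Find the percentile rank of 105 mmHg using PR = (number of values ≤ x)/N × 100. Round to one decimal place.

N = 9.
Strictly below 105: 0. Equal to 105: 1.
PR = 1/9 × 100 = 11.1

11.1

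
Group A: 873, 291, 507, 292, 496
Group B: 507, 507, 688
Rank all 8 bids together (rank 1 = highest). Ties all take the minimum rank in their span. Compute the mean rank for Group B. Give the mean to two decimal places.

2.67

Sorted (descending): 873, 688, 507, 507, 507, 496, 292, 291
The 3 values of 507 occupy positions 3–5 → each gets rank 3.
Group B values → pooled ranks: 507→3, 507→3, 688→2
Mean rank = (3 + 3 + 2) / 3 = 2.67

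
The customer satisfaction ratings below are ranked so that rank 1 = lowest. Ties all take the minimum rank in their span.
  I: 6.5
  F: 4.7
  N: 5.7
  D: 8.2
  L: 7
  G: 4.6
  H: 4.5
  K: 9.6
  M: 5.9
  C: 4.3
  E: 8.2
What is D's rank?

Sorted (ascending): 4.3, 4.5, 4.6, 4.7, 5.7, 5.9, 6.5, 7, 8.2, 8.2, 9.6
The 2 values of 8.2 occupy positions 9–10 → each gets rank 9.
D has value 8.2 → rank 9.

9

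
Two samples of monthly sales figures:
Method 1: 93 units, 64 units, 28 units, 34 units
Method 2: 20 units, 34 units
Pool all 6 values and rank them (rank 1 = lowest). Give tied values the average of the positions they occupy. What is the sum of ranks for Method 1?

Sorted (ascending): 20, 28, 34, 34, 64, 93
The 2 values of 34 occupy positions 3–4 → average rank (3+4)/2 = 3.5.
Method 1 values → pooled ranks: 93→6, 64→5, 28→2, 34→3.5
Rank sum = 6 + 5 + 2 + 3.5 = 16.5

16.5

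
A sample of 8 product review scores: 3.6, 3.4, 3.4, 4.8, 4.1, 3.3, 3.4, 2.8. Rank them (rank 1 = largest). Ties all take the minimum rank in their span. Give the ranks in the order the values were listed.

Sorted (descending): 4.8, 4.1, 3.6, 3.4, 3.4, 3.4, 3.3, 2.8
The 3 values of 3.4 occupy positions 4–6 → each gets rank 4.

3, 4, 4, 1, 2, 7, 4, 8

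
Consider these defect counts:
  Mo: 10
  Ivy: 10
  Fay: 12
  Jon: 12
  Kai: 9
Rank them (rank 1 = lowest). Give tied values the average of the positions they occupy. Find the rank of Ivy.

Sorted (ascending): 9, 10, 10, 12, 12
The 2 values of 10 occupy positions 2–3 → average rank (2+3)/2 = 2.5.
The 2 values of 12 occupy positions 4–5 → average rank (4+5)/2 = 4.5.
Ivy has value 10 → rank 2.5.

2.5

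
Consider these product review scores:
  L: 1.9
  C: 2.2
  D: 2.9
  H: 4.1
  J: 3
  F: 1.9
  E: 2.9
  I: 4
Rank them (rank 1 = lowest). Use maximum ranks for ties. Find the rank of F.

Sorted (ascending): 1.9, 1.9, 2.2, 2.9, 2.9, 3, 4, 4.1
The 2 values of 1.9 occupy positions 1–2 → each gets rank 2.
The 2 values of 2.9 occupy positions 4–5 → each gets rank 5.
F has value 1.9 → rank 2.

2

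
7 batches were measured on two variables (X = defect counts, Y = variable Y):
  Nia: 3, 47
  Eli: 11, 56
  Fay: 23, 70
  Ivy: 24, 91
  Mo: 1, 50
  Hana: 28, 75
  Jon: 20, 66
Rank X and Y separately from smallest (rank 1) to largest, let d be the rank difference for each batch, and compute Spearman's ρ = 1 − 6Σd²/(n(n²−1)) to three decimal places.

0.929

Ranks of variable 1: 2, 3, 5, 6, 1, 7, 4
Ranks of variable 2: 1, 3, 5, 7, 2, 6, 4
d = r₁ − r₂: 1, 0, 0, -1, -1, 1, 0
d²: 1, 0, 0, 1, 1, 1, 0; Σd² = 4
ρ = 1 − 6·4/(7·48) = 1 − 24/336 = 0.929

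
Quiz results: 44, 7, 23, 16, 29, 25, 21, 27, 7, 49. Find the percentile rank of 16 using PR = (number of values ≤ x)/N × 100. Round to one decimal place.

30.0

N = 10.
Strictly below 16: 2. Equal to 16: 1.
PR = 3/10 × 100 = 30.0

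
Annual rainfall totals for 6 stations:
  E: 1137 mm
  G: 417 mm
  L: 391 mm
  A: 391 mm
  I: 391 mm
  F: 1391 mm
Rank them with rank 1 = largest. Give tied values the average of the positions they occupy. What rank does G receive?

Sorted (descending): 1391, 1137, 417, 391, 391, 391
The 3 values of 391 occupy positions 4–6 → average rank 5.
G has value 417 mm → rank 3.

3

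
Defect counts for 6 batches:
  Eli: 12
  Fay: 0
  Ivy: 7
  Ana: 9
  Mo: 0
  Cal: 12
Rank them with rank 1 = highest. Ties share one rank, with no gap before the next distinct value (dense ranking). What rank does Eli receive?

1

Sorted (descending): 12, 12, 9, 7, 0, 0
The 2 values of 12 share dense rank 1.
The 2 values of 0 share dense rank 4.
Remaining distinct values take the next consecutive integers.
Eli has value 12 → rank 1.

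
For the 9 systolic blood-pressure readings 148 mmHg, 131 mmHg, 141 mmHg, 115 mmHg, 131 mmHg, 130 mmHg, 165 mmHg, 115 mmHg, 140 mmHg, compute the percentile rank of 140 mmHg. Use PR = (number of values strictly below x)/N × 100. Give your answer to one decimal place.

55.6

N = 9.
Strictly below 140: 5. Equal to 140: 1.
PR = 5/9 × 100 = 55.6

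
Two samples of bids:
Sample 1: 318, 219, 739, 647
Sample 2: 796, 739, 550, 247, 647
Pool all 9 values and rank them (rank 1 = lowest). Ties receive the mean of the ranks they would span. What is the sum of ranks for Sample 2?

28

Sorted (ascending): 219, 247, 318, 550, 647, 647, 739, 739, 796
The 2 values of 647 occupy positions 5–6 → average rank (5+6)/2 = 5.5.
The 2 values of 739 occupy positions 7–8 → average rank (7+8)/2 = 7.5.
Sample 2 values → pooled ranks: 796→9, 739→7.5, 550→4, 247→2, 647→5.5
Rank sum = 9 + 7.5 + 4 + 2 + 5.5 = 28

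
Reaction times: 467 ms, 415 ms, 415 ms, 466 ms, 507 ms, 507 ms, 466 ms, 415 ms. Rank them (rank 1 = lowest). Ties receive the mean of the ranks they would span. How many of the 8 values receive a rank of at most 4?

Sorted (ascending): 415, 415, 415, 466, 466, 467, 507, 507
The 3 values of 415 occupy positions 1–3 → average rank 2.
The 2 values of 466 occupy positions 4–5 → average rank (4+5)/2 = 4.5.
The 2 values of 507 occupy positions 7–8 → average rank (7+8)/2 = 7.5.
Ranks ≤ 4: {2, 2, 2} → 3 values.

3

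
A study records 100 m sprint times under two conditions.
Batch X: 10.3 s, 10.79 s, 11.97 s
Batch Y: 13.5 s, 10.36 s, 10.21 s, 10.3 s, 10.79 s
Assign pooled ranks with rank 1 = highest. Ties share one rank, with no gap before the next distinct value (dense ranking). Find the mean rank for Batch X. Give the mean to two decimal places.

3.33

Sorted (descending): 13.5, 11.97, 10.79, 10.79, 10.36, 10.3, 10.3, 10.21
The 2 values of 10.79 share dense rank 3.
The 2 values of 10.3 share dense rank 5.
Remaining distinct values take the next consecutive integers.
Batch X values → pooled ranks: 10.3→5, 10.79→3, 11.97→2
Mean rank = (5 + 3 + 2) / 3 = 3.33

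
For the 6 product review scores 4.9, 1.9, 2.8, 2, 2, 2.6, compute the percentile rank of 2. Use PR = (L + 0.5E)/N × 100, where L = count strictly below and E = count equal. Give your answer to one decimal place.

N = 6.
Strictly below 2: 1. Equal to 2: 2.
PR = (1 + 0.5·2)/6 × 100 = 33.3

33.3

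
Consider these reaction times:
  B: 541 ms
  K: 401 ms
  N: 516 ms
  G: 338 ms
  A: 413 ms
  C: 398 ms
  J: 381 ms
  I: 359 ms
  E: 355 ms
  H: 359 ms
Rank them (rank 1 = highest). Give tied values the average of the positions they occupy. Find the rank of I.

7.5

Sorted (descending): 541, 516, 413, 401, 398, 381, 359, 359, 355, 338
The 2 values of 359 occupy positions 7–8 → average rank (7+8)/2 = 7.5.
I has value 359 ms → rank 7.5.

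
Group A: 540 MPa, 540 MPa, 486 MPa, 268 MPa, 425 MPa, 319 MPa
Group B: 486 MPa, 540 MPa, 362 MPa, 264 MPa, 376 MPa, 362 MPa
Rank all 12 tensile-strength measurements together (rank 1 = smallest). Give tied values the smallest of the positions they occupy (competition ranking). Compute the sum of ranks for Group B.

Sorted (ascending): 264, 268, 319, 362, 362, 376, 425, 486, 486, 540, 540, 540
The 2 values of 362 occupy positions 4–5 → each gets rank 4.
The 2 values of 486 occupy positions 8–9 → each gets rank 8.
The 3 values of 540 occupy positions 10–12 → each gets rank 10.
Group B values → pooled ranks: 486→8, 540→10, 362→4, 264→1, 376→6, 362→4
Rank sum = 8 + 10 + 4 + 1 + 6 + 4 = 33

33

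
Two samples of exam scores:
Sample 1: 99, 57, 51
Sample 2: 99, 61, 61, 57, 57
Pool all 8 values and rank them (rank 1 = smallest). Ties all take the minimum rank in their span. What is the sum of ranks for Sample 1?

10

Sorted (ascending): 51, 57, 57, 57, 61, 61, 99, 99
The 3 values of 57 occupy positions 2–4 → each gets rank 2.
The 2 values of 61 occupy positions 5–6 → each gets rank 5.
The 2 values of 99 occupy positions 7–8 → each gets rank 7.
Sample 1 values → pooled ranks: 99→7, 57→2, 51→1
Rank sum = 7 + 2 + 1 = 10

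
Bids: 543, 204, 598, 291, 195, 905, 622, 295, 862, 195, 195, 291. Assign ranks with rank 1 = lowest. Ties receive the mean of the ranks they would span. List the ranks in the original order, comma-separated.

8, 4, 9, 5.5, 2, 12, 10, 7, 11, 2, 2, 5.5

Sorted (ascending): 195, 195, 195, 204, 291, 291, 295, 543, 598, 622, 862, 905
The 3 values of 195 occupy positions 1–3 → average rank 2.
The 2 values of 291 occupy positions 5–6 → average rank (5+6)/2 = 5.5.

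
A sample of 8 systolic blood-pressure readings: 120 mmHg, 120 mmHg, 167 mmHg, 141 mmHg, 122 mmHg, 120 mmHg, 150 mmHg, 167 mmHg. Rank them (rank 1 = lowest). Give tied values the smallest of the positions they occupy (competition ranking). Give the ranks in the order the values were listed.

Sorted (ascending): 120, 120, 120, 122, 141, 150, 167, 167
The 3 values of 120 occupy positions 1–3 → each gets rank 1.
The 2 values of 167 occupy positions 7–8 → each gets rank 7.

1, 1, 7, 5, 4, 1, 6, 7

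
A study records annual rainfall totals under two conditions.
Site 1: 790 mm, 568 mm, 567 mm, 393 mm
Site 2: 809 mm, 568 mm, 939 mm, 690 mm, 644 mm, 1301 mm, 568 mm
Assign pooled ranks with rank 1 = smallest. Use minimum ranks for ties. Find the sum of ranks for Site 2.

49

Sorted (ascending): 393, 567, 568, 568, 568, 644, 690, 790, 809, 939, 1301
The 3 values of 568 occupy positions 3–5 → each gets rank 3.
Site 2 values → pooled ranks: 809→9, 568→3, 939→10, 690→7, 644→6, 1301→11, 568→3
Rank sum = 9 + 3 + 10 + 7 + 6 + 11 + 3 = 49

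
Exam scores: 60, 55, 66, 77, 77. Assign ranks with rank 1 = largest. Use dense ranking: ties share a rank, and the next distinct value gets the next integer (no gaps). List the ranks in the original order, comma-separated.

3, 4, 2, 1, 1

Sorted (descending): 77, 77, 66, 60, 55
The 2 values of 77 share dense rank 1.
Remaining distinct values take the next consecutive integers.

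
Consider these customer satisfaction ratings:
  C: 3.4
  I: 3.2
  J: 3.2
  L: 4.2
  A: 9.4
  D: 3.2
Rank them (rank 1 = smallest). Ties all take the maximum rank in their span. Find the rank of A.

Sorted (ascending): 3.2, 3.2, 3.2, 3.4, 4.2, 9.4
The 3 values of 3.2 occupy positions 1–3 → each gets rank 3.
A has value 9.4 → rank 6.

6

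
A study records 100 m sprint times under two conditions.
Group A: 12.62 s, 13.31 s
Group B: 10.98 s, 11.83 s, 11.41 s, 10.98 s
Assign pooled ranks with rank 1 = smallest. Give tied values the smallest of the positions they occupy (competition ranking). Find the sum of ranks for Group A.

11

Sorted (ascending): 10.98, 10.98, 11.41, 11.83, 12.62, 13.31
The 2 values of 10.98 occupy positions 1–2 → each gets rank 1.
Group A values → pooled ranks: 12.62→5, 13.31→6
Rank sum = 5 + 6 = 11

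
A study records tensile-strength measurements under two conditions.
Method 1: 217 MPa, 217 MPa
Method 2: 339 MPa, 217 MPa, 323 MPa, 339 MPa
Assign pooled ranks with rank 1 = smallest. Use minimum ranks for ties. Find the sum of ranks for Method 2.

15

Sorted (ascending): 217, 217, 217, 323, 339, 339
The 3 values of 217 occupy positions 1–3 → each gets rank 1.
The 2 values of 339 occupy positions 5–6 → each gets rank 5.
Method 2 values → pooled ranks: 339→5, 217→1, 323→4, 339→5
Rank sum = 5 + 1 + 4 + 5 = 15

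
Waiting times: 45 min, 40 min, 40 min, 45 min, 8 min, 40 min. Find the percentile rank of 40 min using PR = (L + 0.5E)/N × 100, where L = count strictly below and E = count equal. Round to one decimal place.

41.7

N = 6.
Strictly below 40: 1. Equal to 40: 3.
PR = (1 + 0.5·3)/6 × 100 = 41.7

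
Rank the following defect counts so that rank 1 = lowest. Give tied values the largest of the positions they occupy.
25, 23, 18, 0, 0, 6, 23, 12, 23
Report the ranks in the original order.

Sorted (ascending): 0, 0, 6, 12, 18, 23, 23, 23, 25
The 2 values of 0 occupy positions 1–2 → each gets rank 2.
The 3 values of 23 occupy positions 6–8 → each gets rank 8.

9, 8, 5, 2, 2, 3, 8, 4, 8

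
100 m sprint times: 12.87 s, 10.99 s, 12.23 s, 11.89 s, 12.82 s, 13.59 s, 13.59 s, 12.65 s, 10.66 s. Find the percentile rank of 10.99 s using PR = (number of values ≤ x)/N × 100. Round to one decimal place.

22.2

N = 9.
Strictly below 10.99: 1. Equal to 10.99: 1.
PR = 2/9 × 100 = 22.2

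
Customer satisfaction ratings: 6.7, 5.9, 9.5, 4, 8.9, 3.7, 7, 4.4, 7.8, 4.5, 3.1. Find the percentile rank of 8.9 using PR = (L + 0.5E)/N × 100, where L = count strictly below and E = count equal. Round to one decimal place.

86.4

N = 11.
Strictly below 8.9: 9. Equal to 8.9: 1.
PR = (9 + 0.5·1)/11 × 100 = 86.4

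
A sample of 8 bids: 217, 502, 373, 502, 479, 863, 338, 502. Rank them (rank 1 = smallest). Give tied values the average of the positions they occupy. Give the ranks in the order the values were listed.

1, 6, 3, 6, 4, 8, 2, 6

Sorted (ascending): 217, 338, 373, 479, 502, 502, 502, 863
The 3 values of 502 occupy positions 5–7 → average rank 6.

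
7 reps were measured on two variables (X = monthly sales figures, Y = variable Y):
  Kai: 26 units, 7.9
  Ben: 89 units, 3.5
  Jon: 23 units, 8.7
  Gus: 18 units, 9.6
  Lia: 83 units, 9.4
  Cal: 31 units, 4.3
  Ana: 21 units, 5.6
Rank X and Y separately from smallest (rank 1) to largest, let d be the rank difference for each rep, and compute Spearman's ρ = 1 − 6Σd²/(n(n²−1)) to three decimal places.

Ranks of variable 1: 4, 7, 3, 1, 6, 5, 2
Ranks of variable 2: 4, 1, 5, 7, 6, 2, 3
d = r₁ − r₂: 0, 6, -2, -6, 0, 3, -1
d²: 0, 36, 4, 36, 0, 9, 1; Σd² = 86
ρ = 1 − 6·86/(7·48) = 1 − 516/336 = -0.536

-0.536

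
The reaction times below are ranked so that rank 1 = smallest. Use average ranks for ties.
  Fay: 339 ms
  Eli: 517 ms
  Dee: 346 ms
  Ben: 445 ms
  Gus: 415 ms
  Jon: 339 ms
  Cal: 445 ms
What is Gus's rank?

Sorted (ascending): 339, 339, 346, 415, 445, 445, 517
The 2 values of 339 occupy positions 1–2 → average rank (1+2)/2 = 1.5.
The 2 values of 445 occupy positions 5–6 → average rank (5+6)/2 = 5.5.
Gus has value 415 ms → rank 4.

4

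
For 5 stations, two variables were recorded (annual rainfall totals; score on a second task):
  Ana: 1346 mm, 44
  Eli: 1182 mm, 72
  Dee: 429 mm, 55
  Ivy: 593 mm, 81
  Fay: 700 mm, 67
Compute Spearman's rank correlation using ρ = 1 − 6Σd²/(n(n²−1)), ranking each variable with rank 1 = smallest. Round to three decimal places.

-0.300

Ranks of variable 1: 5, 4, 1, 2, 3
Ranks of variable 2: 1, 4, 2, 5, 3
d = r₁ − r₂: 4, 0, -1, -3, 0
d²: 16, 0, 1, 9, 0; Σd² = 26
ρ = 1 − 6·26/(5·24) = 1 − 156/120 = -0.300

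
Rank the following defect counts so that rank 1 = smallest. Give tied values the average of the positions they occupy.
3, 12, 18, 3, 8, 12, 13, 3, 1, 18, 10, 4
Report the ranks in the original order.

3, 8.5, 11.5, 3, 6, 8.5, 10, 3, 1, 11.5, 7, 5

Sorted (ascending): 1, 3, 3, 3, 4, 8, 10, 12, 12, 13, 18, 18
The 3 values of 3 occupy positions 2–4 → average rank 3.
The 2 values of 12 occupy positions 8–9 → average rank (8+9)/2 = 8.5.
The 2 values of 18 occupy positions 11–12 → average rank (11+12)/2 = 11.5.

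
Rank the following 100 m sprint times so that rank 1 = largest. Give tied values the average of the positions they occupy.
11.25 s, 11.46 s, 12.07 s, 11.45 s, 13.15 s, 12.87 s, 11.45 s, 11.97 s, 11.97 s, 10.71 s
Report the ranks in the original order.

9, 6, 3, 7.5, 1, 2, 7.5, 4.5, 4.5, 10

Sorted (descending): 13.15, 12.87, 12.07, 11.97, 11.97, 11.46, 11.45, 11.45, 11.25, 10.71
The 2 values of 11.97 occupy positions 4–5 → average rank (4+5)/2 = 4.5.
The 2 values of 11.45 occupy positions 7–8 → average rank (7+8)/2 = 7.5.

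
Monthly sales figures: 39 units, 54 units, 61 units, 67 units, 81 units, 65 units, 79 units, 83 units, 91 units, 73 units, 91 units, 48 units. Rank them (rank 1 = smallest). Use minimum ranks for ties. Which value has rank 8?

79

Sorted (ascending): 39, 48, 54, 61, 65, 67, 73, 79, 81, 83, 91, 91
The 2 values of 91 occupy positions 11–12 → each gets rank 11.
Rank 8 → value 79.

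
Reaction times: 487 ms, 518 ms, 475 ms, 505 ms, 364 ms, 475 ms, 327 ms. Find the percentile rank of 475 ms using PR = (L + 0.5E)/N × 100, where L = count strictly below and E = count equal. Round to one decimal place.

N = 7.
Strictly below 475: 2. Equal to 475: 2.
PR = (2 + 0.5·2)/7 × 100 = 42.9

42.9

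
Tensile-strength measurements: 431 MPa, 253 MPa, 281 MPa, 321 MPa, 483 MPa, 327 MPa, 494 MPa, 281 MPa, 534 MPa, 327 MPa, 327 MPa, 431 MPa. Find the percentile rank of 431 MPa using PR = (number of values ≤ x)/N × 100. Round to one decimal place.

N = 12.
Strictly below 431: 7. Equal to 431: 2.
PR = 9/12 × 100 = 75.0

75.0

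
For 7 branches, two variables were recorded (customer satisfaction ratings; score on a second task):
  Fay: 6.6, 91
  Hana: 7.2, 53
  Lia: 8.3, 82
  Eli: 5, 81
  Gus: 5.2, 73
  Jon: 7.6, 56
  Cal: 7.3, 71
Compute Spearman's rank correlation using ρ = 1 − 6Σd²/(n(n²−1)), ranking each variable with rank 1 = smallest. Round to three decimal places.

-0.179

Ranks of variable 1: 3, 4, 7, 1, 2, 6, 5
Ranks of variable 2: 7, 1, 6, 5, 4, 2, 3
d = r₁ − r₂: -4, 3, 1, -4, -2, 4, 2
d²: 16, 9, 1, 16, 4, 16, 4; Σd² = 66
ρ = 1 − 6·66/(7·48) = 1 − 396/336 = -0.179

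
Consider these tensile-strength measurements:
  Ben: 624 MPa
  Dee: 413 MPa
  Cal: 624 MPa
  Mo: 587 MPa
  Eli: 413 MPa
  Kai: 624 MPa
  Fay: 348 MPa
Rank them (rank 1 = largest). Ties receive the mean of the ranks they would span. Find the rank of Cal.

Sorted (descending): 624, 624, 624, 587, 413, 413, 348
The 3 values of 624 occupy positions 1–3 → average rank 2.
The 2 values of 413 occupy positions 5–6 → average rank (5+6)/2 = 5.5.
Cal has value 624 MPa → rank 2.

2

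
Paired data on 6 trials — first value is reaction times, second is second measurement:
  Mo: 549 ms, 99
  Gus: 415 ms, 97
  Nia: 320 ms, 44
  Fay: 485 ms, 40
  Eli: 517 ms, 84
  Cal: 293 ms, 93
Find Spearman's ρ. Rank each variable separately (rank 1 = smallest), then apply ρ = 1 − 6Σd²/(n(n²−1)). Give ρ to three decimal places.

0.257

Ranks of variable 1: 6, 3, 2, 4, 5, 1
Ranks of variable 2: 6, 5, 2, 1, 3, 4
d = r₁ − r₂: 0, -2, 0, 3, 2, -3
d²: 0, 4, 0, 9, 4, 9; Σd² = 26
ρ = 1 − 6·26/(6·35) = 1 − 156/210 = 0.257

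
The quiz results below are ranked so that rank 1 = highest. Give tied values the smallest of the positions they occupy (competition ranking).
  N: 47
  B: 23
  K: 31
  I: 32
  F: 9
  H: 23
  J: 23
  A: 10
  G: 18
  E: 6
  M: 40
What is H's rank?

Sorted (descending): 47, 40, 32, 31, 23, 23, 23, 18, 10, 9, 6
The 3 values of 23 occupy positions 5–7 → each gets rank 5.
H has value 23 → rank 5.

5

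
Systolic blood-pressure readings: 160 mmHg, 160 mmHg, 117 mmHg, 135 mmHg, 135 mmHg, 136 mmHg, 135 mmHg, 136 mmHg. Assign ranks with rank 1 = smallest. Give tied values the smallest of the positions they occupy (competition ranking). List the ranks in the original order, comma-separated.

Sorted (ascending): 117, 135, 135, 135, 136, 136, 160, 160
The 3 values of 135 occupy positions 2–4 → each gets rank 2.
The 2 values of 136 occupy positions 5–6 → each gets rank 5.
The 2 values of 160 occupy positions 7–8 → each gets rank 7.

7, 7, 1, 2, 2, 5, 2, 5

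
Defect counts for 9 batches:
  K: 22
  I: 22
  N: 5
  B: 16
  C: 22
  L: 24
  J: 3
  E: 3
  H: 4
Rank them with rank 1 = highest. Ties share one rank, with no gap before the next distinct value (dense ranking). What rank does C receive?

2

Sorted (descending): 24, 22, 22, 22, 16, 5, 4, 3, 3
The 3 values of 22 share dense rank 2.
The 2 values of 3 share dense rank 6.
Remaining distinct values take the next consecutive integers.
C has value 22 → rank 2.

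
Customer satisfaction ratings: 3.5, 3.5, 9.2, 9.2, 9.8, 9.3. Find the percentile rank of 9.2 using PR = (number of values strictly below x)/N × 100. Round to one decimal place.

33.3

N = 6.
Strictly below 9.2: 2. Equal to 9.2: 2.
PR = 2/6 × 100 = 33.3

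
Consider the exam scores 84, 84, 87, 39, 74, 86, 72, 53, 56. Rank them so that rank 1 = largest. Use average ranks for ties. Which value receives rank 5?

74

Sorted (descending): 87, 86, 84, 84, 74, 72, 56, 53, 39
The 2 values of 84 occupy positions 3–4 → average rank (3+4)/2 = 3.5.
Rank 5 → value 74.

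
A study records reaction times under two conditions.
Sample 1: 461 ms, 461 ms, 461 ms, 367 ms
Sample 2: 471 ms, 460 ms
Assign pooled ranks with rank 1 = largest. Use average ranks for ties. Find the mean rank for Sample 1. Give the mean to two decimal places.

3.75

Sorted (descending): 471, 461, 461, 461, 460, 367
The 3 values of 461 occupy positions 2–4 → average rank 3.
Sample 1 values → pooled ranks: 461→3, 461→3, 461→3, 367→6
Mean rank = (3 + 3 + 3 + 6) / 4 = 3.75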